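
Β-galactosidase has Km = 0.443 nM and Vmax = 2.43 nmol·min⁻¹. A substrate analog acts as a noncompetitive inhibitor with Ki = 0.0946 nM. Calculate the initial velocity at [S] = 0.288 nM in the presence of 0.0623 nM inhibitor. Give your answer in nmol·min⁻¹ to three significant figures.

With α = 1 + [I]/Ki = 1 + 0.0623/0.0946 = 1.659, the noncompetitive rate law is v = (Vmax/α)·[S] / (Km + [S]).
v = (2.43/1.659)×0.288 / (0.443 + 0.288) = 0.4220/0.7310 = 0.577 nmol·min⁻¹.

0.577 nmol·min⁻¹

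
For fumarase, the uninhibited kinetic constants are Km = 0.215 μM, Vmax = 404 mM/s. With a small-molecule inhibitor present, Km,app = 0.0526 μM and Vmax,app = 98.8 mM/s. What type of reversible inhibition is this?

Both Km and Vmax decrease by the same factor (~4.09-fold) — characteristic of uncompetitive inhibition.

uncompetitive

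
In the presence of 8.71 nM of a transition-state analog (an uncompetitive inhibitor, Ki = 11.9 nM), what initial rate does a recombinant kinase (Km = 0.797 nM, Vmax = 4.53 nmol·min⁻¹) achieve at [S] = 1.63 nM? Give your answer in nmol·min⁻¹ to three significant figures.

With α = 1 + [I]/Ki = 1 + 8.71/11.9 = 1.732, the uncompetitive rate law is v = (Vmax/α)·[S] / (Km/α + [S]).
v = (4.53/1.732)×1.63 / (0.797/1.732 + 1.63) = 4.263/2.090 = 2.04 nmol·min⁻¹.

2.04 nmol·min⁻¹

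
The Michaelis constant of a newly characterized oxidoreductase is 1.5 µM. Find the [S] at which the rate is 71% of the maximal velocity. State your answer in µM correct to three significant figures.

3.67 µM

v/Vmax = [S]/(Km+[S]) = 0.71, so [S] = Km·0.71/(1 − 0.71) = 1.5 × 2.448.
[S] = 3.67 µM.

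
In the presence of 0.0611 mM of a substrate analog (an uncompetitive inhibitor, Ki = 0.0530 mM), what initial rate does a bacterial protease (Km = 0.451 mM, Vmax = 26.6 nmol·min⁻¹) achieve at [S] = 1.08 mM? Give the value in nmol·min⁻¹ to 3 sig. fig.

10.3 nmol·min⁻¹

With α = 1 + [I]/Ki = 1 + 0.0611/0.0530 = 2.153, the uncompetitive rate law is v = (Vmax/α)·[S] / (Km/α + [S]).
v = (26.6/2.153)×1.08 / (0.451/2.153 + 1.08) = 13.34/1.289 = 10.3 nmol·min⁻¹.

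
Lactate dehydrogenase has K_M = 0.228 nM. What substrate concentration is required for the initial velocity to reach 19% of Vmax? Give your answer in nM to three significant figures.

v/Vmax = [S]/(Km+[S]) = 0.19, so [S] = Km·0.19/(1 − 0.19) = 0.228 × 0.2346.
[S] = 0.0535 nM.

0.0535 nM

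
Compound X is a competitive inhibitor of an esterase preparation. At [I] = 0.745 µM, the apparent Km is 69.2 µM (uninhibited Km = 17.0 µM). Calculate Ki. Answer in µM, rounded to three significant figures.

0.243 µM

Competitive: Km,app = α·Km with α = 1 + [I]/Ki.
α = Km,app/Km = 69.2/17.0 = 4.071.
Ki = [I]/(α − 1) = 0.745/3.071 = 0.243 µM.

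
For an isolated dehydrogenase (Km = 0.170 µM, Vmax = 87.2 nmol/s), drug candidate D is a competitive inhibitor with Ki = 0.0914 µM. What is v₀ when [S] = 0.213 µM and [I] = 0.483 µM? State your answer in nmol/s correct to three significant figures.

14.5 nmol/s

With α = 1 + [I]/Ki = 1 + 0.483/0.0914 = 6.284, the competitive rate law is v = Vmax[S] / (αKm + [S]).
v = 87.2×0.213 / (6.284×0.170 + 0.213) = 18.57/1.281 = 14.5 nmol/s.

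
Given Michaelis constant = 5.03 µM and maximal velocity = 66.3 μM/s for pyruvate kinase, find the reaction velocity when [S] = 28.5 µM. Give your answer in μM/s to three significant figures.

[S]/(Km+[S]) = 28.5/33.53 = 0.8500, the fractional saturation.
v = 0.8500 × Vmax = 0.8500 × 66.3 = 56.4 μM/s.

56.4 μM/s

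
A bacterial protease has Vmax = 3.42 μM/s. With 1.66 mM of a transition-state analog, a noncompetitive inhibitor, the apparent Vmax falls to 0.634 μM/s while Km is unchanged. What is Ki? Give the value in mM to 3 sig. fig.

Noncompetitive: Vmax,app = Vmax/α with α = 1 + [I]/Ki.
α = Vmax/Vmax,app = 3.42/0.634 = 5.394.
Since α = 1 + [I]/Ki, [I]/Ki = 5.394 − 1 = 4.394 and Ki = 1.66/4.394 = 0.378 mM.

0.378 mM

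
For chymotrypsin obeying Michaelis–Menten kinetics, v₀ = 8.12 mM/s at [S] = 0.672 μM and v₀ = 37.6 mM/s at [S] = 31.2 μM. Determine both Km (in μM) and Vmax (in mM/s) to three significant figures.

From v = Vmax[S]/(Km+[S]), each point gives Vmax = v(Km+[S])/[S].
Equating: 8.12(Km+0.672)/0.672 = 37.6(Km+31.2)/31.2.
12.08·Km + 8.12 = 1.205·Km + 37.6, so (12.08 − 1.205)·Km = 37.6 − 8.12.
Km = 29.48/10.88 = 2.71 μM; then Vmax = 8.12(2.71+0.672)/0.672 = 40.9 mM/s.

Km = 2.71 μM; Vmax = 40.9 mM/s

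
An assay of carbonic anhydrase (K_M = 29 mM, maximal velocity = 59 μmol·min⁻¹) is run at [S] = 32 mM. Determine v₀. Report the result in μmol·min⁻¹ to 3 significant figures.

31.0 μmol·min⁻¹

v = Vmax·[S]/(Km + [S]) = 59 × 32 / (29 + 32)
  = 1888 / 61.00 = 31.0 μmol·min⁻¹.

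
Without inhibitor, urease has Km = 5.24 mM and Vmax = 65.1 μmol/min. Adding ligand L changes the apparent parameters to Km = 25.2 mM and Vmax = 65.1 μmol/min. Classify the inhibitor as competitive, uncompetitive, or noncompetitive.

competitive

Km increases (5.24 → 25.2 mM) while Vmax is unchanged — the hallmark of competitive inhibition.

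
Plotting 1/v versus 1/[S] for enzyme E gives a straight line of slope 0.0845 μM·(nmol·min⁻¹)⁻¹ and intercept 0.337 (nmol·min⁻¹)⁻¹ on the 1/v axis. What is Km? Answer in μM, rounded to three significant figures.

0.251 μM

y-intercept = 1/Vmax ⇒ Vmax = 2.97 nmol·min⁻¹; slope = Km/Vmax ⇒ Km = slope × Vmax.
Km = 0.0845 × 2.97 = 0.251 μM.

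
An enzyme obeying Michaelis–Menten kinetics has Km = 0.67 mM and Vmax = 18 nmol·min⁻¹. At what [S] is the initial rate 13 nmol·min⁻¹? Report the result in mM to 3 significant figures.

1.74 mM

The required fractional saturation is v/Vmax = 13/18 = 0.7222.
Then [S]/(Km+[S]) = 0.7222 ⇒ [S] = 0.67 × 0.7222/(1 − 0.7222) = 1.74 mM.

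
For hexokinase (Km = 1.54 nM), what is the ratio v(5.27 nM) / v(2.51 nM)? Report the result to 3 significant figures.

The fractional saturations are [S]/(Km+[S]) = 2.51/4.050 = 0.6198 and 5.27/6.810 = 0.7739.
v₂/v₁ is just their ratio: 0.7739/0.6198 = 1.25.

1.25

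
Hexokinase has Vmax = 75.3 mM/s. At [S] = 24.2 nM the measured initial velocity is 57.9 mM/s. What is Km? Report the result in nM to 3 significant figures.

v/Vmax = 57.9/75.3 = 0.7689 = [S]/(Km+[S]).
So Km + [S] = [S]/0.7689 = 31.47 nM, giving Km = 31.47 − 24.2 = 7.27 nM.

7.27 nM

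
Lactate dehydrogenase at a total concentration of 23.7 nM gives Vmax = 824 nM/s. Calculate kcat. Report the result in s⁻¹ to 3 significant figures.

kcat = Vmax/[E]total = 824 nM/s / 23.7 nM = 34.8 s⁻¹.

34.8 s⁻¹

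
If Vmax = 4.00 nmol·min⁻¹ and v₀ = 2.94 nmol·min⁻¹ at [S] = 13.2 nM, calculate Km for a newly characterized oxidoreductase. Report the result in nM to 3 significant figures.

4.76 nM

v/Vmax = 2.94/4.00 = 0.7350 = [S]/(Km+[S]).
So Km + [S] = [S]/0.7350 = 17.96 nM, giving Km = 17.96 − 13.2 = 4.76 nM.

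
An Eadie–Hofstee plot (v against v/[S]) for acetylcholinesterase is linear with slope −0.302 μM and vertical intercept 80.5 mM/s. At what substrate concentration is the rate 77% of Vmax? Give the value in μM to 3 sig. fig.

The Eadie–Hofstee slope gives Km = 0.302 μM (slope = −Km).
v/Vmax = [S]/(Km+[S]) = 0.77 ⇒ [S] = Km·0.77/(1−0.77) = 0.302 × 3.348 = 1.01 μM.

1.01 μM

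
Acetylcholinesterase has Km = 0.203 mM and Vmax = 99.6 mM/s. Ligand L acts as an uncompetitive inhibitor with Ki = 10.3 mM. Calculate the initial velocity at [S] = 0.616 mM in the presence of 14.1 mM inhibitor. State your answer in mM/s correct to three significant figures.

36.9 mM/s

α = 1 + [I]/Ki = 1 + 14.1/10.3 = 2.369.
For an uncompetitive inhibitor, both parameters are divided by α, giving Vmax/α and Km/α: Km,app = 0.0857 mM, Vmax,app = 42.0 mM/s.
v = Vmax,app·[S]/(Km,app + [S]) = 42.0 × 0.616/(0.0857 + 0.616) = 36.9 mM/s.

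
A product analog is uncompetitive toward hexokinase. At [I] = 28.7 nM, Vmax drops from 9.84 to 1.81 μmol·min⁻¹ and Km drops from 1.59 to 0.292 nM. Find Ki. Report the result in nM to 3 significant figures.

Uncompetitive: Vmax,app = Vmax/α (and Km,app = Km/α) with α = 1 + [I]/Ki.
α = Vmax/Vmax,app = 9.84/1.81 = 5.436.
Ki = [I]/(α − 1) = 28.7/4.436 = 6.47 nM.

6.47 nM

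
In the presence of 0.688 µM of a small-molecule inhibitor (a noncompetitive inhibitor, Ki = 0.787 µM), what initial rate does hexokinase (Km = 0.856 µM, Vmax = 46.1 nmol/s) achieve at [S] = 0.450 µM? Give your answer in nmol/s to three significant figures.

α = 1 + [I]/Ki = 1 + 0.688/0.787 = 1.874.
For a noncompetitive inhibitor, Vmax is reduced to Vmax/α while Km is unchanged: Km,app = 0.856 µM, Vmax,app = 24.6 nmol/s.
v = Vmax,app·[S]/(Km,app + [S]) = 24.6 × 0.450/(0.856 + 0.450) = 8.48 nmol/s.

8.48 nmol/s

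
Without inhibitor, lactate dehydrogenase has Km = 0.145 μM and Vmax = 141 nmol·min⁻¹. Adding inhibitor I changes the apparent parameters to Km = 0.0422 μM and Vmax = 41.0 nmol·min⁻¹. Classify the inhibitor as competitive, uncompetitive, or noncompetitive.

uncompetitive

Both Km and Vmax decrease by the same factor (~3.44-fold) — characteristic of uncompetitive inhibition.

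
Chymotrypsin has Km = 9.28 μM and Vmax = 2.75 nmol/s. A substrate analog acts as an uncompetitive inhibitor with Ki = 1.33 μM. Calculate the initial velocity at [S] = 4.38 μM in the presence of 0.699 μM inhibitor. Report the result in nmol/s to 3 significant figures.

With α = 1 + [I]/Ki = 1 + 0.699/1.33 = 1.526, the uncompetitive rate law is v = (Vmax/α)·[S] / (Km/α + [S]).
v = (2.75/1.526)×4.38 / (9.28/1.526 + 4.38) = 7.895/10.46 = 0.755 nmol/s.

0.755 nmol/s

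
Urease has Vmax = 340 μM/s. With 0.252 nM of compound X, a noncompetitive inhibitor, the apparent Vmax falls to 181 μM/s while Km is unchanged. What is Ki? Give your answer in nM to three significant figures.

Noncompetitive: Vmax,app = Vmax/α with α = 1 + [I]/Ki.
α = Vmax/Vmax,app = 340/181 = 1.878.
Since α = 1 + [I]/Ki, [I]/Ki = 1.878 − 1 = 0.8785 and Ki = 0.252/0.8785 = 0.287 nM.

0.287 nM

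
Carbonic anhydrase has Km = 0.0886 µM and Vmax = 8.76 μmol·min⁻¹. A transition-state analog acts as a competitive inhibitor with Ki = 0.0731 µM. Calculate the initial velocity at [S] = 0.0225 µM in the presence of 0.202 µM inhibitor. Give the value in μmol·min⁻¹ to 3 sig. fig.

α = 1 + [I]/Ki = 1 + 0.202/0.0731 = 3.763.
For a competitive inhibitor, Vmax is unchanged and the apparent Km becomes α·Km: Km,app = 0.333 µM, Vmax,app = 8.76 μmol·min⁻¹.
v = Vmax,app·[S]/(Km,app + [S]) = 8.76 × 0.0225/(0.333 + 0.0225) = 0.554 μmol·min⁻¹.

0.554 μmol·min⁻¹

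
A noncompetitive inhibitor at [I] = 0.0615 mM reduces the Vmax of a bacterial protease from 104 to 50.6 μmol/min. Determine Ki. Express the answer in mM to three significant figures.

Noncompetitive: Vmax,app = Vmax/α with α = 1 + [I]/Ki.
α = Vmax/Vmax,app = 104/50.6 = 2.055.
Ki = [I]/(α − 1) = 0.0615/1.055 = 0.0583 mM.

0.0583 mM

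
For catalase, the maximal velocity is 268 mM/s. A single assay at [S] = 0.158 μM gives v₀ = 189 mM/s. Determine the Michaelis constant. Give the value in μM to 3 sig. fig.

v/Vmax = 189/268 = 0.7052 = [S]/(Km+[S]).
So Km + [S] = [S]/0.7052 = 0.2240 μM, giving Km = 0.2240 − 0.158 = 0.0660 μM.

0.0660 μM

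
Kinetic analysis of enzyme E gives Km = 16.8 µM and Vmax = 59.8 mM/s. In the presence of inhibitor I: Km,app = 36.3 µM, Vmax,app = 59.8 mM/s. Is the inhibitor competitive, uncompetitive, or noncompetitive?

Km increases (16.8 → 36.3 µM) while Vmax is unchanged — the hallmark of competitive inhibition.

competitive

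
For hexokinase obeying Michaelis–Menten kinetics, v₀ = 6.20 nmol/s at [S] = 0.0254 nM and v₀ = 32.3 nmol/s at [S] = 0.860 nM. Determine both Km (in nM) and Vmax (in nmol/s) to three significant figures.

Km = 0.126 nM; Vmax = 37.0 nmol/s

From v = Vmax[S]/(Km+[S]), each point gives Vmax = v(Km+[S])/[S].
Equating: 6.20(Km+0.0254)/0.0254 = 32.3(Km+0.860)/0.860.
244.1·Km + 6.20 = 37.56·Km + 32.3, so (244.1 − 37.56)·Km = 32.3 − 6.20.
Km = 26.10/206.5 = 0.126 nM; then Vmax = 6.20(0.126+0.0254)/0.0254 = 37.0 nmol/s.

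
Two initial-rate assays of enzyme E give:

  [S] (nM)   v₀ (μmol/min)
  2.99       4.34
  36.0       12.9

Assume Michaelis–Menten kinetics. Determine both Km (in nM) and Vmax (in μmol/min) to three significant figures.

In reciprocal form, 1/v = (Km/Vmax)·(1/[S]) + 1/Vmax. The two points give (1/[S], 1/v) = (0.3344, 0.2304) and (0.02778, 0.07752).
Slope = (0.2304 − 0.07752)/(0.3344 − 0.02778) = 0.4986; intercept = 0.2304 − 0.4986×0.3344 = 0.06367.
Vmax = 1/intercept = 15.7 μmol/min; Km = slope × Vmax = 0.4986 × 15.7 = 7.83 nM.

Km = 7.83 nM; Vmax = 15.7 μmol/min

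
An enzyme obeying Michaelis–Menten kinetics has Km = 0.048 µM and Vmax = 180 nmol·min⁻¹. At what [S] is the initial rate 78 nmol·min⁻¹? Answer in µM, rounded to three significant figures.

0.0367 µM

Rearranging v = Vmax[S]/(Km+[S]) gives [S] = Km·v/(Vmax − v).
[S] = 0.048 × 78 / (180 − 78) = 3.744/102.0 = 0.0367 µM.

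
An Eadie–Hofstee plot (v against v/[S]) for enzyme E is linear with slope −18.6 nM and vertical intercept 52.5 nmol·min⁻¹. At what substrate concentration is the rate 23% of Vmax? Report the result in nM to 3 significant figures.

The Eadie–Hofstee slope gives Km = 18.6 nM (slope = −Km).
v/Vmax = [S]/(Km+[S]) = 0.23 ⇒ [S] = Km·0.23/(1−0.23) = 18.6 × 0.2987 = 5.56 nM.

5.56 nM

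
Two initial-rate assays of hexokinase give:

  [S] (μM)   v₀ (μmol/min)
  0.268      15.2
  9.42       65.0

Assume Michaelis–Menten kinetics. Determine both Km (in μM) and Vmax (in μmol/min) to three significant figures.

In reciprocal form, 1/v = (Km/Vmax)·(1/[S]) + 1/Vmax. The two points give (1/[S], 1/v) = (3.731, 0.06579) and (0.1062, 0.01538).
Slope = (0.06579 − 0.01538)/(3.731 − 0.1062) = 0.01390; intercept = 0.06579 − 0.01390×3.731 = 0.01391.
Vmax = 1/intercept = 71.9 μmol/min; Km = slope × Vmax = 0.01390 × 71.9 = 1.00 μM.

Km = 1.00 μM; Vmax = 71.9 μmol/min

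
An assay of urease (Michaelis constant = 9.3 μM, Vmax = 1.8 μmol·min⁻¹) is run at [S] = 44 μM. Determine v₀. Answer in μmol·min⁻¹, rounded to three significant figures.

1.49 μmol·min⁻¹

[S]/(Km+[S]) = 44/53.30 = 0.8255, the fractional saturation.
v = 0.8255 × Vmax = 0.8255 × 1.8 = 1.49 μmol·min⁻¹.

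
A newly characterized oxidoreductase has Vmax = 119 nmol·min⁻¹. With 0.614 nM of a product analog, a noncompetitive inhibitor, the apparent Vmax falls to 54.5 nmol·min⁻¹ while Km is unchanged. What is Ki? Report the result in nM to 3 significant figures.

Noncompetitive: Vmax,app = Vmax/α with α = 1 + [I]/Ki.
α = Vmax/Vmax,app = 119/54.5 = 2.183.
Ki = [I]/(α − 1) = 0.614/1.183 = 0.519 nM.

0.519 nM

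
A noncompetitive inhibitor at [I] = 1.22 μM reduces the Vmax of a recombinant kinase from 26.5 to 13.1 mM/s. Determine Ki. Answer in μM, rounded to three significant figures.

Noncompetitive: Vmax,app = Vmax/α with α = 1 + [I]/Ki.
α = Vmax/Vmax,app = 26.5/13.1 = 2.023.
Ki = [I]/(α − 1) = 1.22/1.023 = 1.19 μM.

1.19 μM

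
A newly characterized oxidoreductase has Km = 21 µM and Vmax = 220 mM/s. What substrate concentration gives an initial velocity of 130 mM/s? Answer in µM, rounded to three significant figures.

Rearranging v = Vmax[S]/(Km+[S]) gives [S] = Km·v/(Vmax − v).
[S] = 21 × 130 / (220 − 130) = 2730/90.00 = 30.3 µM.

30.3 µM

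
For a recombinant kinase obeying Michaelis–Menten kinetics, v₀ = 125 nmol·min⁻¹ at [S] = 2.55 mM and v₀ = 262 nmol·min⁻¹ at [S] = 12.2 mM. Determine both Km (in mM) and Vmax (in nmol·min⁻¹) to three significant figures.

From v = Vmax[S]/(Km+[S]), each point gives Vmax = v(Km+[S])/[S].
Equating: 125(Km+2.55)/2.55 = 262(Km+12.2)/12.2.
49.02·Km + 125 = 21.48·Km + 262, so (49.02 − 21.48)·Km = 262 − 125.
Km = 137.0/27.54 = 4.97 mM; then Vmax = 125(4.97+2.55)/2.55 = 369 nmol·min⁻¹.

Km = 4.97 mM; Vmax = 369 nmol·min⁻¹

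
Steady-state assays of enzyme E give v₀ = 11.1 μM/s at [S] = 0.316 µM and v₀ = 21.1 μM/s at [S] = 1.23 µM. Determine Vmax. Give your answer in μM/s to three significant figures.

In reciprocal form, 1/v = (Km/Vmax)·(1/[S]) + 1/Vmax. The two points give (1/[S], 1/v) = (3.165, 0.09009) and (0.8130, 0.04739).
Slope = (0.09009 − 0.04739)/(3.165 − 0.8130) = 0.01816; intercept = 0.09009 − 0.01816×3.165 = 0.03263.
Vmax = 1/intercept = 30.6 μM/s; Km = slope × Vmax = 0.01816 × 30.6 = 0.556 µM.

30.6 μM/s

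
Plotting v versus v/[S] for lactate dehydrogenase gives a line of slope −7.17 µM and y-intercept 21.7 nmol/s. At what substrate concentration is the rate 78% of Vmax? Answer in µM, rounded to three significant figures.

25.4 µM

The Eadie–Hofstee slope gives Km = 7.17 µM (slope = −Km).
v/Vmax = [S]/(Km+[S]) = 0.78 ⇒ [S] = Km·0.78/(1−0.78) = 7.17 × 3.545 = 25.4 µM.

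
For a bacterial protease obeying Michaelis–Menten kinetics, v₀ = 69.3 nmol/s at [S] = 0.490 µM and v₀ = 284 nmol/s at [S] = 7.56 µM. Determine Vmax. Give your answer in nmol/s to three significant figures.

362 nmol/s

In reciprocal form, 1/v = (Km/Vmax)·(1/[S]) + 1/Vmax. The two points give (1/[S], 1/v) = (2.041, 0.01443) and (0.1323, 0.003521).
Slope = (0.01443 − 0.003521)/(2.041 − 0.1323) = 0.005716; intercept = 0.01443 − 0.005716×2.041 = 0.002765.
Vmax = 1/intercept = 362 nmol/s; Km = slope × Vmax = 0.005716 × 362 = 2.07 µM.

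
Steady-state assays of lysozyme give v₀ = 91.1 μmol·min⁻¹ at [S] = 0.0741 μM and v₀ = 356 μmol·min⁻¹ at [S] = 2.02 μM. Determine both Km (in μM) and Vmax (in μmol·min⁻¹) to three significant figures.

From v = Vmax[S]/(Km+[S]), each point gives Vmax = v(Km+[S])/[S].
Equating: 91.1(Km+0.0741)/0.0741 = 356(Km+2.02)/2.02.
1229·Km + 91.1 = 176.2·Km + 356, so (1229 − 176.2)·Km = 356 − 91.1.
Km = 264.9/1053 = 0.252 μM; then Vmax = 91.1(0.252+0.0741)/0.0741 = 400 μmol·min⁻¹.

Km = 0.252 μM; Vmax = 400 μmol·min⁻¹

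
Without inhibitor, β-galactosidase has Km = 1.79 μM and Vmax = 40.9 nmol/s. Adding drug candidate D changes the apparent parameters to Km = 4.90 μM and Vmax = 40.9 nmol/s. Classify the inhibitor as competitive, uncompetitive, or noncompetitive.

competitive

Km increases (1.79 → 4.90 μM) while Vmax is unchanged — the hallmark of competitive inhibition.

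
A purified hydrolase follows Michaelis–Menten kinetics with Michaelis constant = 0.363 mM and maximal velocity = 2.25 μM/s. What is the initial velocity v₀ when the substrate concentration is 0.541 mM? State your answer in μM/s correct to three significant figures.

1.35 μM/s

v = Vmax·[S]/(Km + [S]) = 2.25 × 0.541 / (0.363 + 0.541)
  = 1.217 / 0.9040 = 1.35 μM/s.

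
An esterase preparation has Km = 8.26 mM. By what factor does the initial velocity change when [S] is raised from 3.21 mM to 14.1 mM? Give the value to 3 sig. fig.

Since Vmax cancels, v₂/v₁ = [S]₂(Km+[S]₁) / [S]₁(Km+[S]₂).
= 14.1×(8.26+3.21) / (3.21×(8.26+14.1)) = 161.7/71.78 = 2.25.

2.25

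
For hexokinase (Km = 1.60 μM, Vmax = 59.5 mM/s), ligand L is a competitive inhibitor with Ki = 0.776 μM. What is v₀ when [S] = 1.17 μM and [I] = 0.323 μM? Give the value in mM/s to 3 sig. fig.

α = 1 + [I]/Ki = 1 + 0.323/0.776 = 1.416.
For a competitive inhibitor, Vmax is unchanged and the apparent Km becomes α·Km: Km,app = 2.27 μM, Vmax,app = 59.5 mM/s.
v = Vmax,app·[S]/(Km,app + [S]) = 59.5 × 1.17/(2.27 + 1.17) = 20.3 mM/s.

20.3 mM/s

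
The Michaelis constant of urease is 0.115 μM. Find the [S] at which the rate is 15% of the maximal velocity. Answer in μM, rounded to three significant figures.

0.0203 μM

v/Vmax = [S]/(Km+[S]) = 0.15, so [S] = Km·0.15/(1 − 0.15) = 0.115 × 0.1765.
[S] = 0.0203 μM.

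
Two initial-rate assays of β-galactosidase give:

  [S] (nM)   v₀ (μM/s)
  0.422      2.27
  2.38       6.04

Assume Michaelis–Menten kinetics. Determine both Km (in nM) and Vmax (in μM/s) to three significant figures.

From v = Vmax[S]/(Km+[S]), each point gives Vmax = v(Km+[S])/[S].
Equating: 2.27(Km+0.422)/0.422 = 6.04(Km+2.38)/2.38.
5.379·Km + 2.27 = 2.538·Km + 6.04, so (5.379 − 2.538)·Km = 6.04 − 2.27.
Km = 3.770/2.841 = 1.33 nM; then Vmax = 2.27(1.33+0.422)/0.422 = 9.41 μM/s.

Km = 1.33 nM; Vmax = 9.41 μM/s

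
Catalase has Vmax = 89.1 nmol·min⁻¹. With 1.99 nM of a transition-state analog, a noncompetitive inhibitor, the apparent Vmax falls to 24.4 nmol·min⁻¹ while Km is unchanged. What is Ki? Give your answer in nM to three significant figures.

Noncompetitive: Vmax,app = Vmax/α with α = 1 + [I]/Ki.
α = Vmax/Vmax,app = 89.1/24.4 = 3.652.
Since α = 1 + [I]/Ki, [I]/Ki = 3.652 − 1 = 2.652 and Ki = 1.99/2.652 = 0.750 nM.

0.750 nM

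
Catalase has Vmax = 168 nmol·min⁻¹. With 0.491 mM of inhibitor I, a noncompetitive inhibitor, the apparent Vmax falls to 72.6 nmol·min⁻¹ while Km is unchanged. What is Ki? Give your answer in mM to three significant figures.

Noncompetitive: Vmax,app = Vmax/α with α = 1 + [I]/Ki.
α = Vmax/Vmax,app = 168/72.6 = 2.314.
Since α = 1 + [I]/Ki, [I]/Ki = 2.314 − 1 = 1.314 and Ki = 0.491/1.314 = 0.374 mM.

0.374 mM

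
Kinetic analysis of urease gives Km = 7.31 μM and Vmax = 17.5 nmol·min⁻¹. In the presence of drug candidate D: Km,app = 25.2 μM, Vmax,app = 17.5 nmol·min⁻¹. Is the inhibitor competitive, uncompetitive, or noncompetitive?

Km increases (7.31 → 25.2 μM) while Vmax is unchanged — the hallmark of competitive inhibition.

competitive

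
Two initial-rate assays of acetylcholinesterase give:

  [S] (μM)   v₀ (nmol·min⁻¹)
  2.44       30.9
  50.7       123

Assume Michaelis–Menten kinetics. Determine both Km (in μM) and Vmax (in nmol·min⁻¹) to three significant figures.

Km = 9.00 μM; Vmax = 145 nmol·min⁻¹

From v = Vmax[S]/(Km+[S]), each point gives Vmax = v(Km+[S])/[S].
Equating: 30.9(Km+2.44)/2.44 = 123(Km+50.7)/50.7.
12.66·Km + 30.9 = 2.426·Km + 123, so (12.66 − 2.426)·Km = 123 − 30.9.
Km = 92.10/10.24 = 9.00 μM; then Vmax = 30.9(9.00+2.44)/2.44 = 145 nmol·min⁻¹.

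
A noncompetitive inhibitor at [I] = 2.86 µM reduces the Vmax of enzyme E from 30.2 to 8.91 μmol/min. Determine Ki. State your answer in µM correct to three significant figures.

Noncompetitive: Vmax,app = Vmax/α with α = 1 + [I]/Ki.
α = Vmax/Vmax,app = 30.2/8.91 = 3.389.
Ki = [I]/(α − 1) = 2.86/2.389 = 1.20 µM.

1.20 µM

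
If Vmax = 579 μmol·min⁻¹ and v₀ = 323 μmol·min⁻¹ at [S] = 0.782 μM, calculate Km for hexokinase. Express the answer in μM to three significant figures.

0.620 μM

From v = Vmax[S]/(Km+[S]), Km = [S](Vmax − v)/v.
Km = 0.782 × (579 − 323) / 323 = 200.2/323 = 0.620 μM.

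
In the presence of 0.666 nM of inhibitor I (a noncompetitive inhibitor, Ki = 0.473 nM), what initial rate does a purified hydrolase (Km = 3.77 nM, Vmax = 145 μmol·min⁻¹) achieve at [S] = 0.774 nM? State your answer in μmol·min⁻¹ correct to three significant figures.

α = 1 + [I]/Ki = 1 + 0.666/0.473 = 2.408.
For a noncompetitive inhibitor, Vmax is reduced to Vmax/α while Km is unchanged: Km,app = 3.77 nM, Vmax,app = 60.2 μmol·min⁻¹.
v = Vmax,app·[S]/(Km,app + [S]) = 60.2 × 0.774/(3.77 + 0.774) = 10.3 μmol·min⁻¹.

10.3 μmol·min⁻¹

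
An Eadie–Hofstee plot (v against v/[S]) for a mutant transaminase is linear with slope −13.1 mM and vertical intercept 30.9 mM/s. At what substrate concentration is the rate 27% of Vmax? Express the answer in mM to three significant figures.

4.85 mM

The Eadie–Hofstee slope gives Km = 13.1 mM (slope = −Km).
v/Vmax = [S]/(Km+[S]) = 0.27 ⇒ [S] = Km·0.27/(1−0.27) = 13.1 × 0.3699 = 4.85 mM.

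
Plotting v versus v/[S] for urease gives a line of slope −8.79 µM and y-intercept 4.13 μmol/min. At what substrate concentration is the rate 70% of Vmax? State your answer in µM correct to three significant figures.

20.5 µM

The Eadie–Hofstee slope gives Km = 8.79 µM (slope = −Km).
v/Vmax = [S]/(Km+[S]) = 0.7 ⇒ [S] = Km·0.7/(1−0.7) = 8.79 × 2.333 = 20.5 µM.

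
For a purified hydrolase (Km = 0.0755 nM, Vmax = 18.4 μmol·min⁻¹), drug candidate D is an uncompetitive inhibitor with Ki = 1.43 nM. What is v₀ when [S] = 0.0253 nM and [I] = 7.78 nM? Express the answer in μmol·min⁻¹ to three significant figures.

With α = 1 + [I]/Ki = 1 + 7.78/1.43 = 6.441, the uncompetitive rate law is v = (Vmax/α)·[S] / (Km/α + [S]).
v = (18.4/6.441)×0.0253 / (0.0755/6.441 + 0.0253) = 0.07228/0.03702 = 1.95 μmol·min⁻¹.

1.95 μmol·min⁻¹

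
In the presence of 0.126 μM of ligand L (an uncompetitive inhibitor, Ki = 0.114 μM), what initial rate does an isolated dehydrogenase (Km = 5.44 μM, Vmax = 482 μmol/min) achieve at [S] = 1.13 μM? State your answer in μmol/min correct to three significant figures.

With α = 1 + [I]/Ki = 1 + 0.126/0.114 = 2.105, the uncompetitive rate law is v = (Vmax/α)·[S] / (Km/α + [S]).
v = (482/2.105)×1.13 / (5.44/2.105 + 1.13) = 258.7/3.714 = 69.7 μmol/min.

69.7 μmol/min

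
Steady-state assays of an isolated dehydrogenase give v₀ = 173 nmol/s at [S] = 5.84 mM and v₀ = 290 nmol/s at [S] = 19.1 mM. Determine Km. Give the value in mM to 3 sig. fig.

8.10 mM

In reciprocal form, 1/v = (Km/Vmax)·(1/[S]) + 1/Vmax. The two points give (1/[S], 1/v) = (0.1712, 0.005780) and (0.05236, 0.003448).
Slope = (0.005780 − 0.003448)/(0.1712 − 0.05236) = 0.01962; intercept = 0.005780 − 0.01962×0.1712 = 0.002421.
Vmax = 1/intercept = 413 nmol/s; Km = slope × Vmax = 0.01962 × 413 = 8.10 mM.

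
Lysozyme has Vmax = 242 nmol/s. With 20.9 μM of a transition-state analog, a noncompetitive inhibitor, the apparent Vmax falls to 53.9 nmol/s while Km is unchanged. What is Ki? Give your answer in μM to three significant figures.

5.99 μM

Noncompetitive: Vmax,app = Vmax/α with α = 1 + [I]/Ki.
α = Vmax/Vmax,app = 242/53.9 = 4.490.
Since α = 1 + [I]/Ki, [I]/Ki = 4.490 − 1 = 3.490 and Ki = 20.9/3.490 = 5.99 μM.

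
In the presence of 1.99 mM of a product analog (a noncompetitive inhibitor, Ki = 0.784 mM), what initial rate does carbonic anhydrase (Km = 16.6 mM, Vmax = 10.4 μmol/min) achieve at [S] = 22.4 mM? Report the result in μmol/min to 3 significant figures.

With α = 1 + [I]/Ki = 1 + 1.99/0.784 = 3.538, the noncompetitive rate law is v = (Vmax/α)·[S] / (Km + [S]).
v = (10.4/3.538)×22.4 / (16.6 + 22.4) = 65.84/39.00 = 1.69 μmol/min.

1.69 μmol/min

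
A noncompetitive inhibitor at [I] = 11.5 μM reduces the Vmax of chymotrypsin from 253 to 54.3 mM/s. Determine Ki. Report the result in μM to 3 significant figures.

Noncompetitive: Vmax,app = Vmax/α with α = 1 + [I]/Ki.
α = Vmax/Vmax,app = 253/54.3 = 4.659.
Since α = 1 + [I]/Ki, [I]/Ki = 4.659 − 1 = 3.659 and Ki = 11.5/3.659 = 3.14 μM.

3.14 μM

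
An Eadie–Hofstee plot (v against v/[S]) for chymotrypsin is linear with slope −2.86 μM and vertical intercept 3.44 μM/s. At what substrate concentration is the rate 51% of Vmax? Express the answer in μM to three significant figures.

2.98 μM

The Eadie–Hofstee slope gives Km = 2.86 μM (slope = −Km).
v/Vmax = [S]/(Km+[S]) = 0.51 ⇒ [S] = Km·0.51/(1−0.51) = 2.86 × 1.041 = 2.98 μM.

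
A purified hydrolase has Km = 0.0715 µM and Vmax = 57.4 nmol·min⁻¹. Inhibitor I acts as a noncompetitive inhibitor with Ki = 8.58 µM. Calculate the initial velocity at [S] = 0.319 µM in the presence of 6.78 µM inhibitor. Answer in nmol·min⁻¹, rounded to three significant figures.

26.2 nmol·min⁻¹

α = 1 + [I]/Ki = 1 + 6.78/8.58 = 1.790.
For a noncompetitive inhibitor, Vmax is reduced to Vmax/α while Km is unchanged: Km,app = 0.0715 µM, Vmax,app = 32.1 nmol·min⁻¹.
v = Vmax,app·[S]/(Km,app + [S]) = 32.1 × 0.319/(0.0715 + 0.319) = 26.2 nmol·min⁻¹.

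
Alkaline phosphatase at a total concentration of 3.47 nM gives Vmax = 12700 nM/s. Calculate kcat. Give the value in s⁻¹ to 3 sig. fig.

3660 s⁻¹

kcat = Vmax/[E]total = 12700 nM/s / 3.47 nM = 3660 s⁻¹.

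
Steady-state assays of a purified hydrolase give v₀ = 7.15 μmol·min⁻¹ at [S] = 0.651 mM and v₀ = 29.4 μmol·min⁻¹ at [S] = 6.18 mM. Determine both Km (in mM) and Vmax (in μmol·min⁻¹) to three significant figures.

Km = 3.57 mM; Vmax = 46.4 μmol·min⁻¹

In reciprocal form, 1/v = (Km/Vmax)·(1/[S]) + 1/Vmax. The two points give (1/[S], 1/v) = (1.536, 0.1399) and (0.1618, 0.03401).
Slope = (0.1399 − 0.03401)/(1.536 − 0.1618) = 0.07702; intercept = 0.1399 − 0.07702×1.536 = 0.02155.
Vmax = 1/intercept = 46.4 μmol·min⁻¹; Km = slope × Vmax = 0.07702 × 46.4 = 3.57 mM.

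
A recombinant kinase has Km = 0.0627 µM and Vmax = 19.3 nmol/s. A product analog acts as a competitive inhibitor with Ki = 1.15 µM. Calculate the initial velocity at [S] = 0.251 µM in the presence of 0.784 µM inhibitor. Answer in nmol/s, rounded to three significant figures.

13.6 nmol/s

With α = 1 + [I]/Ki = 1 + 0.784/1.15 = 1.682, the competitive rate law is v = Vmax[S] / (αKm + [S]).
v = 19.3×0.251 / (1.682×0.0627 + 0.251) = 4.844/0.3564 = 13.6 nmol/s.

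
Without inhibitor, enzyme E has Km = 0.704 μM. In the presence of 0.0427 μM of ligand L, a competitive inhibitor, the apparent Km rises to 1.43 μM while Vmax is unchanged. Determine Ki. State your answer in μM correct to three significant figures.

0.0414 μM

Competitive: Km,app = α·Km with α = 1 + [I]/Ki.
α = Km,app/Km = 1.43/0.704 = 2.031.
Ki = [I]/(α − 1) = 0.0427/1.031 = 0.0414 μM.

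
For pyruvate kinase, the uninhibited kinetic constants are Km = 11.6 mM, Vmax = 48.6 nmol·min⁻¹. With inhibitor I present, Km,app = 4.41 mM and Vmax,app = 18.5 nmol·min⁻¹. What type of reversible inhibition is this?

Both Km and Vmax decrease by the same factor (~2.63-fold) — characteristic of uncompetitive inhibition.

uncompetitive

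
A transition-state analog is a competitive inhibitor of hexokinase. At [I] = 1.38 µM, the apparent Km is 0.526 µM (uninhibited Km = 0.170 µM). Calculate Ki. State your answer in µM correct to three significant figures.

0.659 µM

Competitive: Km,app = α·Km with α = 1 + [I]/Ki.
α = Km,app/Km = 0.526/0.170 = 3.094.
Ki = [I]/(α − 1) = 1.38/2.094 = 0.659 µM.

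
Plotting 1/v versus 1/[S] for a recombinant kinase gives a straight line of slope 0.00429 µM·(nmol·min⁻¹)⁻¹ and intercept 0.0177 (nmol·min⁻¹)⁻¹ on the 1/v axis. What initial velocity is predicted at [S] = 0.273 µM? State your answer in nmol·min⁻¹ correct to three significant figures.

The y-intercept is 1/Vmax, so Vmax = 1/0.0177 = 56.5 nmol·min⁻¹.
The slope is Km/Vmax, so Km = 0.00429 × 56.5 = 0.242 µM.
Then v = 56.5 × 0.273/(0.242 + 0.273) = 29.9 nmol·min⁻¹.

29.9 nmol·min⁻¹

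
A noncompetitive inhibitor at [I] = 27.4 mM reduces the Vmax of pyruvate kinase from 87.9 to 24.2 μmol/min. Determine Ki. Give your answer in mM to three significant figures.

Noncompetitive: Vmax,app = Vmax/α with α = 1 + [I]/Ki.
α = Vmax/Vmax,app = 87.9/24.2 = 3.632.
Ki = [I]/(α − 1) = 27.4/2.632 = 10.4 mM.

10.4 mM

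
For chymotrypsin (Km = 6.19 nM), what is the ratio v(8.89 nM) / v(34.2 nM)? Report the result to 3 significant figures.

The fractional saturations are [S]/(Km+[S]) = 34.2/40.39 = 0.8467 and 8.89/15.08 = 0.5895.
v₂/v₁ is just their ratio: 0.5895/0.8467 = 0.696.

0.696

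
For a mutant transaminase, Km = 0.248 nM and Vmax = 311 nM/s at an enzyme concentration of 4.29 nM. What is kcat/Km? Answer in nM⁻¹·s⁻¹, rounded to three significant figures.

kcat = Vmax/[E]total = 311/4.29 = 72.5 s⁻¹.
kcat/Km = 72.5/0.248 = 292 nM⁻¹·s⁻¹.

292 nM⁻¹·s⁻¹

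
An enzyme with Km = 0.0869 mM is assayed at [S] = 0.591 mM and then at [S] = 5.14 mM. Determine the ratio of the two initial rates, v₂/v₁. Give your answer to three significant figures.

1.13

The fractional saturations are [S]/(Km+[S]) = 0.591/0.6779 = 0.8718 and 5.14/5.227 = 0.9834.
v₂/v₁ is just their ratio: 0.9834/0.8718 = 1.13.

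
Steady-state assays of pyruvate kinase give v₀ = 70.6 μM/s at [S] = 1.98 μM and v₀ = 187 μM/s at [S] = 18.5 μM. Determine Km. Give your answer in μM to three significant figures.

4.56 μM

From v = Vmax[S]/(Km+[S]), each point gives Vmax = v(Km+[S])/[S].
Equating: 70.6(Km+1.98)/1.98 = 187(Km+18.5)/18.5.
35.66·Km + 70.6 = 10.11·Km + 187, so (35.66 − 10.11)·Km = 187 − 70.6.
Km = 116.4/25.55 = 4.56 μM; then Vmax = 70.6(4.56+1.98)/1.98 = 233 μM/s.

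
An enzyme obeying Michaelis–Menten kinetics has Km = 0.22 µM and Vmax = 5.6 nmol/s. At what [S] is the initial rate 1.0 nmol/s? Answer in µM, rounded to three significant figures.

0.0478 µM

Rearranging v = Vmax[S]/(Km+[S]) gives [S] = Km·v/(Vmax − v).
[S] = 0.22 × 1.0 / (5.6 − 1.0) = 0.2200/4.600 = 0.0478 µM.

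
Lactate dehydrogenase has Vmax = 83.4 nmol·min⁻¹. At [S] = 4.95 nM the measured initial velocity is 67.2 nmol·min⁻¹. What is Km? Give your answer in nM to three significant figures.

From v = Vmax[S]/(Km+[S]), Km = [S](Vmax − v)/v.
Km = 4.95 × (83.4 − 67.2) / 67.2 = 80.19/67.2 = 1.19 nM.

1.19 nM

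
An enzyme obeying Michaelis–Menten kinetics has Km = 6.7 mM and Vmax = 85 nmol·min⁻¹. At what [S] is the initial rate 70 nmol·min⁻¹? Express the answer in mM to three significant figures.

31.3 mM

The required fractional saturation is v/Vmax = 70/85 = 0.8235.
Then [S]/(Km+[S]) = 0.8235 ⇒ [S] = 6.7 × 0.8235/(1 − 0.8235) = 31.3 mM.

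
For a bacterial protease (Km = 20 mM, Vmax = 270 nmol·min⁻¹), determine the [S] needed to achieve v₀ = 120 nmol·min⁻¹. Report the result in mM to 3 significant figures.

16.0 mM

Rearranging v = Vmax[S]/(Km+[S]) gives [S] = Km·v/(Vmax − v).
[S] = 20 × 120 / (270 − 120) = 2400/150.0 = 16.0 mM.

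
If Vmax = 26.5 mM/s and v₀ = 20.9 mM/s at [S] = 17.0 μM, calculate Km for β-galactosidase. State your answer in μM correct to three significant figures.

4.56 μM

v/Vmax = 20.9/26.5 = 0.7887 = [S]/(Km+[S]).
So Km + [S] = [S]/0.7887 = 21.56 μM, giving Km = 21.56 − 17.0 = 4.56 μM.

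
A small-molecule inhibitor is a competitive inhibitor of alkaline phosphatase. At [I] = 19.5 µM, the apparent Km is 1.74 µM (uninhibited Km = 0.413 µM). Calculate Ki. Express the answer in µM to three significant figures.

Competitive: Km,app = α·Km with α = 1 + [I]/Ki.
α = Km,app/Km = 1.74/0.413 = 4.213.
Since α = 1 + [I]/Ki, [I]/Ki = 4.213 − 1 = 3.213 and Ki = 19.5/3.213 = 6.07 µM.

6.07 µM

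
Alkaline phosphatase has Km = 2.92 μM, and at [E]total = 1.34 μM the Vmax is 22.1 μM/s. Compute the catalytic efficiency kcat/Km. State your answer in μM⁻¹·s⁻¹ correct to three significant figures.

kcat = Vmax/[E]total = 22.1/1.34 = 16.5 s⁻¹.
kcat/Km = 16.5/2.92 = 5.65 μM⁻¹·s⁻¹.

5.65 μM⁻¹·s⁻¹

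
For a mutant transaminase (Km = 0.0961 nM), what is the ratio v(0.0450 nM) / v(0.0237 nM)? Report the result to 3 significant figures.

Since Vmax cancels, v₂/v₁ = [S]₂(Km+[S]₁) / [S]₁(Km+[S]₂).
= 0.0450×(0.0961+0.0237) / (0.0237×(0.0961+0.0450)) = 0.005391/0.003344 = 1.61.

1.61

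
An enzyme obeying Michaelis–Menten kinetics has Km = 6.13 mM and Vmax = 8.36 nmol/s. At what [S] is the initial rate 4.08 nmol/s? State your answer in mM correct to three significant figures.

Rearranging v = Vmax[S]/(Km+[S]) gives [S] = Km·v/(Vmax − v).
[S] = 6.13 × 4.08 / (8.36 − 4.08) = 25.01/4.280 = 5.84 mM.

5.84 mM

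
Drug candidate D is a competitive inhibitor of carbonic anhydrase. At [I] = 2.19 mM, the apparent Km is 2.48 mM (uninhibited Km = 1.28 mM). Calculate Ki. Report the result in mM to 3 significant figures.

2.34 mM

Competitive: Km,app = α·Km with α = 1 + [I]/Ki.
α = Km,app/Km = 2.48/1.28 = 1.938.
Ki = [I]/(α − 1) = 2.19/0.9375 = 2.34 mM.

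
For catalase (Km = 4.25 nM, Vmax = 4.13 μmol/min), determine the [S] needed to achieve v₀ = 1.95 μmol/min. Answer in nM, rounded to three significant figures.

3.80 nM

Rearranging v = Vmax[S]/(Km+[S]) gives [S] = Km·v/(Vmax − v).
[S] = 4.25 × 1.95 / (4.13 − 1.95) = 8.288/2.180 = 3.80 nM.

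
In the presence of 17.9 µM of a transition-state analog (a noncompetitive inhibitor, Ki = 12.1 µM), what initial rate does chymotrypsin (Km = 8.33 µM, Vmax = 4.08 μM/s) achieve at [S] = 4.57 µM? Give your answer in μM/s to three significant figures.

With α = 1 + [I]/Ki = 1 + 17.9/12.1 = 2.479, the noncompetitive rate law is v = (Vmax/α)·[S] / (Km + [S]).
v = (4.08/2.479)×4.57 / (8.33 + 4.57) = 7.520/12.90 = 0.583 μM/s.

0.583 μM/s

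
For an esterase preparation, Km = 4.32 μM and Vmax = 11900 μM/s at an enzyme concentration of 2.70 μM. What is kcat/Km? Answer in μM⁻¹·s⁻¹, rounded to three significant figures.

kcat = Vmax/[E]total = 11900/2.70 = 4410 s⁻¹.
kcat/Km = 4410/4.32 = 1020 μM⁻¹·s⁻¹.

1020 μM⁻¹·s⁻¹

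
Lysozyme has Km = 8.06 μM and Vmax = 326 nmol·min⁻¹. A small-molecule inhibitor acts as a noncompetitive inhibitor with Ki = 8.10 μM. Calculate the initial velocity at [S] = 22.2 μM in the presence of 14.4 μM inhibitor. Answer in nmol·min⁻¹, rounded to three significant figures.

α = 1 + [I]/Ki = 1 + 14.4/8.10 = 2.778.
For a noncompetitive inhibitor, Vmax is reduced to Vmax/α while Km is unchanged: Km,app = 8.06 μM, Vmax,app = 117 nmol·min⁻¹.
v = Vmax,app·[S]/(Km,app + [S]) = 117 × 22.2/(8.06 + 22.2) = 86.1 nmol·min⁻¹.

86.1 nmol·min⁻¹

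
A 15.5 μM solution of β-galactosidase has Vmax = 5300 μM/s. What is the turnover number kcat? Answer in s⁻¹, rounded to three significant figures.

342 s⁻¹

kcat = Vmax/[E]total = 5300 μM/s / 15.5 μM = 342 s⁻¹.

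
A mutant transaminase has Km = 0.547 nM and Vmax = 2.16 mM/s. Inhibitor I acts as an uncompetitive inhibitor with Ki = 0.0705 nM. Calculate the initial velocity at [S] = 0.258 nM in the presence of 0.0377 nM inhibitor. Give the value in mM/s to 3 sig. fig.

0.591 mM/s

With α = 1 + [I]/Ki = 1 + 0.0377/0.0705 = 1.535, the uncompetitive rate law is v = (Vmax/α)·[S] / (Km/α + [S]).
v = (2.16/1.535)×0.258 / (0.547/1.535 + 0.258) = 0.3631/0.6144 = 0.591 mM/s.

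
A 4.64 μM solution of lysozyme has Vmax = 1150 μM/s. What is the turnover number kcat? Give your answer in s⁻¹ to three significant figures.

kcat = Vmax/[E]total = 1150 μM/s / 4.64 μM = 248 s⁻¹.

248 s⁻¹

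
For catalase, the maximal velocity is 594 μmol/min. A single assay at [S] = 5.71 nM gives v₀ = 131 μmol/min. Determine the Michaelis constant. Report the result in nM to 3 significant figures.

v/Vmax = 131/594 = 0.2205 = [S]/(Km+[S]).
So Km + [S] = [S]/0.2205 = 25.89 nM, giving Km = 25.89 − 5.71 = 20.2 nM.

20.2 nM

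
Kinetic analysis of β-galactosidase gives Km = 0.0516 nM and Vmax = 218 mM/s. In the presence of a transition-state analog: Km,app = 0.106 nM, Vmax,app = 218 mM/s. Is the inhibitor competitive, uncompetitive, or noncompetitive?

competitive

Km increases (0.0516 → 0.106 nM) while Vmax is unchanged — the hallmark of competitive inhibition.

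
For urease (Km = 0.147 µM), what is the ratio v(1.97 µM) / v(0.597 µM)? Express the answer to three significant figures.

The fractional saturations are [S]/(Km+[S]) = 0.597/0.7440 = 0.8024 and 1.97/2.117 = 0.9306.
v₂/v₁ is just their ratio: 0.9306/0.8024 = 1.16.

1.16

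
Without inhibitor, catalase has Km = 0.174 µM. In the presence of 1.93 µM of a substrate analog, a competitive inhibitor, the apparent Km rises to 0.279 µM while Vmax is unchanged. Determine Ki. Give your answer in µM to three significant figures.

3.20 µM

Competitive: Km,app = α·Km with α = 1 + [I]/Ki.
α = Km,app/Km = 0.279/0.174 = 1.603.
Ki = [I]/(α − 1) = 1.93/0.6034 = 3.20 µM.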